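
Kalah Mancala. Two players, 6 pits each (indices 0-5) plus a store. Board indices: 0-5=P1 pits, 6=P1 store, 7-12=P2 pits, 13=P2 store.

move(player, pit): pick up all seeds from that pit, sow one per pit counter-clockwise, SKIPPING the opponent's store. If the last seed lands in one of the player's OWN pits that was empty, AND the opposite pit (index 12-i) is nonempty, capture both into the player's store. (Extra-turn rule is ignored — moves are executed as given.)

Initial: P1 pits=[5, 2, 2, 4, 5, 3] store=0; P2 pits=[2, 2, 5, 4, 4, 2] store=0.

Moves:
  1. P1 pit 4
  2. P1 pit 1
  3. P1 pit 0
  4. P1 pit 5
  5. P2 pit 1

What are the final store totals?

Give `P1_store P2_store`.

Move 1: P1 pit4 -> P1=[5,2,2,4,0,4](1) P2=[3,3,6,4,4,2](0)
Move 2: P1 pit1 -> P1=[5,0,3,5,0,4](1) P2=[3,3,6,4,4,2](0)
Move 3: P1 pit0 -> P1=[0,1,4,6,1,5](1) P2=[3,3,6,4,4,2](0)
Move 4: P1 pit5 -> P1=[0,1,4,6,1,0](2) P2=[4,4,7,5,4,2](0)
Move 5: P2 pit1 -> P1=[0,1,4,6,1,0](2) P2=[4,0,8,6,5,3](0)

Answer: 2 0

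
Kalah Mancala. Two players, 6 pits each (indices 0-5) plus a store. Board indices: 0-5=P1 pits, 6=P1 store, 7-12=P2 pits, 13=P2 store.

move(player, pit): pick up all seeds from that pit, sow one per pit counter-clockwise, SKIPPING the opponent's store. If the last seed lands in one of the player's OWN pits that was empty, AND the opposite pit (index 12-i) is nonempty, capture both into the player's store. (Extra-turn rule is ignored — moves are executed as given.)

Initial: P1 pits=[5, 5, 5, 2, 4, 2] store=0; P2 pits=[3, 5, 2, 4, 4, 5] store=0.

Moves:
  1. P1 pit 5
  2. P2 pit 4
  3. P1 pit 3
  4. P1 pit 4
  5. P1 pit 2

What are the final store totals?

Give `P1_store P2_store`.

Move 1: P1 pit5 -> P1=[5,5,5,2,4,0](1) P2=[4,5,2,4,4,5](0)
Move 2: P2 pit4 -> P1=[6,6,5,2,4,0](1) P2=[4,5,2,4,0,6](1)
Move 3: P1 pit3 -> P1=[6,6,5,0,5,0](6) P2=[0,5,2,4,0,6](1)
Move 4: P1 pit4 -> P1=[6,6,5,0,0,1](7) P2=[1,6,3,4,0,6](1)
Move 5: P1 pit2 -> P1=[6,6,0,1,1,2](8) P2=[2,6,3,4,0,6](1)

Answer: 8 1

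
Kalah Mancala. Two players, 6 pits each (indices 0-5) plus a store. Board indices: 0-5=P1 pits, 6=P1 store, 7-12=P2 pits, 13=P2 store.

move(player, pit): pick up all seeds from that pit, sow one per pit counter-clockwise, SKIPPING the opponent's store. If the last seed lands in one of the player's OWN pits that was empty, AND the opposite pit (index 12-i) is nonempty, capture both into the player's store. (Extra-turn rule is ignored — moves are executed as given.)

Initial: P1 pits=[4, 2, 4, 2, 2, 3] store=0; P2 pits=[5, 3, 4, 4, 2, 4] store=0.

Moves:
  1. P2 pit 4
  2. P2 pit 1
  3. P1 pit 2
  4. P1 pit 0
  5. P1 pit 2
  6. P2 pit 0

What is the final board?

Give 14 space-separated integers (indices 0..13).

Answer: 0 1 0 5 4 4 1 0 1 6 6 1 6 4

Derivation:
Move 1: P2 pit4 -> P1=[4,2,4,2,2,3](0) P2=[5,3,4,4,0,5](1)
Move 2: P2 pit1 -> P1=[4,0,4,2,2,3](0) P2=[5,0,5,5,0,5](4)
Move 3: P1 pit2 -> P1=[4,0,0,3,3,4](1) P2=[5,0,5,5,0,5](4)
Move 4: P1 pit0 -> P1=[0,1,1,4,4,4](1) P2=[5,0,5,5,0,5](4)
Move 5: P1 pit2 -> P1=[0,1,0,5,4,4](1) P2=[5,0,5,5,0,5](4)
Move 6: P2 pit0 -> P1=[0,1,0,5,4,4](1) P2=[0,1,6,6,1,6](4)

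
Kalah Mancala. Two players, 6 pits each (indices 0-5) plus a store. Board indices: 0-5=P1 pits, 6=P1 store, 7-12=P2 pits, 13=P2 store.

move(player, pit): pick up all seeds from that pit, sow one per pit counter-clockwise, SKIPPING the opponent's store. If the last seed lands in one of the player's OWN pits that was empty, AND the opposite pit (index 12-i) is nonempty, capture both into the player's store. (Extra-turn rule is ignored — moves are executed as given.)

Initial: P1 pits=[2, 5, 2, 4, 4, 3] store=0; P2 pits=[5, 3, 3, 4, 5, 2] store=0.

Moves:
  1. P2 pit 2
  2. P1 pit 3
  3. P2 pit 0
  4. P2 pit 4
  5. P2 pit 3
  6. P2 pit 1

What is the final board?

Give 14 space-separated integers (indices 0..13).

Answer: 4 7 4 1 6 4 1 0 0 2 1 2 7 3

Derivation:
Move 1: P2 pit2 -> P1=[2,5,2,4,4,3](0) P2=[5,3,0,5,6,3](0)
Move 2: P1 pit3 -> P1=[2,5,2,0,5,4](1) P2=[6,3,0,5,6,3](0)
Move 3: P2 pit0 -> P1=[2,5,2,0,5,4](1) P2=[0,4,1,6,7,4](1)
Move 4: P2 pit4 -> P1=[3,6,3,1,6,4](1) P2=[0,4,1,6,0,5](2)
Move 5: P2 pit3 -> P1=[4,7,4,1,6,4](1) P2=[0,4,1,0,1,6](3)
Move 6: P2 pit1 -> P1=[4,7,4,1,6,4](1) P2=[0,0,2,1,2,7](3)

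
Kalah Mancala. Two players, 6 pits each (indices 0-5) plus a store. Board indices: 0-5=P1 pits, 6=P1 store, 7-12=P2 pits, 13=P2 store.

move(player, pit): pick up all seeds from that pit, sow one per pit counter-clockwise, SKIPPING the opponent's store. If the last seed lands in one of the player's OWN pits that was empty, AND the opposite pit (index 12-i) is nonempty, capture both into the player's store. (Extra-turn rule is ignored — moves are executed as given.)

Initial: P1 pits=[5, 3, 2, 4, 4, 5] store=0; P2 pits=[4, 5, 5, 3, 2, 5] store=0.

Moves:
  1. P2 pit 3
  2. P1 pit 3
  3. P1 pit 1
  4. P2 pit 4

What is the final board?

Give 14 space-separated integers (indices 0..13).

Answer: 6 0 3 1 6 6 1 5 5 5 0 0 7 2

Derivation:
Move 1: P2 pit3 -> P1=[5,3,2,4,4,5](0) P2=[4,5,5,0,3,6](1)
Move 2: P1 pit3 -> P1=[5,3,2,0,5,6](1) P2=[5,5,5,0,3,6](1)
Move 3: P1 pit1 -> P1=[5,0,3,1,6,6](1) P2=[5,5,5,0,3,6](1)
Move 4: P2 pit4 -> P1=[6,0,3,1,6,6](1) P2=[5,5,5,0,0,7](2)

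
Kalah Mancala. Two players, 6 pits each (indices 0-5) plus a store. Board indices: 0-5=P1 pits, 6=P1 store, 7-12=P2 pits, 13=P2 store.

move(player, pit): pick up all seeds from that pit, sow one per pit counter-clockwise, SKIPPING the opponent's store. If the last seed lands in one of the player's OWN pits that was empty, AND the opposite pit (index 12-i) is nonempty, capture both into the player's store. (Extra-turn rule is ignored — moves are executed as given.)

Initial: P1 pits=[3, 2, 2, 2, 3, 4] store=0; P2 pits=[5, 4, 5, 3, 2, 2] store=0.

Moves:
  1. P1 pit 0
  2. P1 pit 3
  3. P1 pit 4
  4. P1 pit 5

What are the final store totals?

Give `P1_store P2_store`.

Answer: 3 0

Derivation:
Move 1: P1 pit0 -> P1=[0,3,3,3,3,4](0) P2=[5,4,5,3,2,2](0)
Move 2: P1 pit3 -> P1=[0,3,3,0,4,5](1) P2=[5,4,5,3,2,2](0)
Move 3: P1 pit4 -> P1=[0,3,3,0,0,6](2) P2=[6,5,5,3,2,2](0)
Move 4: P1 pit5 -> P1=[0,3,3,0,0,0](3) P2=[7,6,6,4,3,2](0)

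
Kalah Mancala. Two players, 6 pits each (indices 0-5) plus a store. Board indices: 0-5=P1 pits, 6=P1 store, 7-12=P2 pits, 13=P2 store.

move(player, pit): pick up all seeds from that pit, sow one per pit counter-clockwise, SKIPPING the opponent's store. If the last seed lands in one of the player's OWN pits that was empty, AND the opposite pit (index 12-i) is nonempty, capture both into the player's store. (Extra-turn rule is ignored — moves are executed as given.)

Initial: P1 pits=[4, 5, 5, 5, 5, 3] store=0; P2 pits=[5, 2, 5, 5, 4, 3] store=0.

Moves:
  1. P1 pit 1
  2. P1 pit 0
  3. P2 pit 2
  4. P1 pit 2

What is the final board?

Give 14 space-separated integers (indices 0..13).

Answer: 1 1 0 8 8 5 2 6 3 1 6 5 4 1

Derivation:
Move 1: P1 pit1 -> P1=[4,0,6,6,6,4](1) P2=[5,2,5,5,4,3](0)
Move 2: P1 pit0 -> P1=[0,1,7,7,7,4](1) P2=[5,2,5,5,4,3](0)
Move 3: P2 pit2 -> P1=[1,1,7,7,7,4](1) P2=[5,2,0,6,5,4](1)
Move 4: P1 pit2 -> P1=[1,1,0,8,8,5](2) P2=[6,3,1,6,5,4](1)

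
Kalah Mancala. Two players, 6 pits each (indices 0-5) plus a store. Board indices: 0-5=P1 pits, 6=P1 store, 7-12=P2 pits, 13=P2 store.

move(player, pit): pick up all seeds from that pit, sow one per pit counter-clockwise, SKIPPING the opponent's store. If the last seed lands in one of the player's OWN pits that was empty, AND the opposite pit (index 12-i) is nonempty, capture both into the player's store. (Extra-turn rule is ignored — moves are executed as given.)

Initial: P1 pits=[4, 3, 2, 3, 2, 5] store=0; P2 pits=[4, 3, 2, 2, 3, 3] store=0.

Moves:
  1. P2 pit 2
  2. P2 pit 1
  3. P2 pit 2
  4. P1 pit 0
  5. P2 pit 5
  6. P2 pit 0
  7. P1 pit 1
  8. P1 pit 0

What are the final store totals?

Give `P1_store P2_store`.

Move 1: P2 pit2 -> P1=[4,3,2,3,2,5](0) P2=[4,3,0,3,4,3](0)
Move 2: P2 pit1 -> P1=[4,3,2,3,2,5](0) P2=[4,0,1,4,5,3](0)
Move 3: P2 pit2 -> P1=[4,3,2,3,2,5](0) P2=[4,0,0,5,5,3](0)
Move 4: P1 pit0 -> P1=[0,4,3,4,3,5](0) P2=[4,0,0,5,5,3](0)
Move 5: P2 pit5 -> P1=[1,5,3,4,3,5](0) P2=[4,0,0,5,5,0](1)
Move 6: P2 pit0 -> P1=[1,5,3,4,3,5](0) P2=[0,1,1,6,6,0](1)
Move 7: P1 pit1 -> P1=[1,0,4,5,4,6](1) P2=[0,1,1,6,6,0](1)
Move 8: P1 pit0 -> P1=[0,0,4,5,4,6](8) P2=[0,1,1,6,0,0](1)

Answer: 8 1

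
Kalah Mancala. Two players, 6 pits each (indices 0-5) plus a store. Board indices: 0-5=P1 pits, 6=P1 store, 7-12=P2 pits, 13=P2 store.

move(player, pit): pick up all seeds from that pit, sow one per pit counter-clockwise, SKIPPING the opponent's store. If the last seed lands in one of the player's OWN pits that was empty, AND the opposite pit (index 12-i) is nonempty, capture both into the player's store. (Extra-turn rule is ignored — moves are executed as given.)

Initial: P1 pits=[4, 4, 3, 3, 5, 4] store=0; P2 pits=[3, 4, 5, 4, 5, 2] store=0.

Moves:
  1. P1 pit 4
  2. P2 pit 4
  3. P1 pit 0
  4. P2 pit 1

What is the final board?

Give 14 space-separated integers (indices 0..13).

Move 1: P1 pit4 -> P1=[4,4,3,3,0,5](1) P2=[4,5,6,4,5,2](0)
Move 2: P2 pit4 -> P1=[5,5,4,3,0,5](1) P2=[4,5,6,4,0,3](1)
Move 3: P1 pit0 -> P1=[0,6,5,4,1,6](1) P2=[4,5,6,4,0,3](1)
Move 4: P2 pit1 -> P1=[0,6,5,4,1,6](1) P2=[4,0,7,5,1,4](2)

Answer: 0 6 5 4 1 6 1 4 0 7 5 1 4 2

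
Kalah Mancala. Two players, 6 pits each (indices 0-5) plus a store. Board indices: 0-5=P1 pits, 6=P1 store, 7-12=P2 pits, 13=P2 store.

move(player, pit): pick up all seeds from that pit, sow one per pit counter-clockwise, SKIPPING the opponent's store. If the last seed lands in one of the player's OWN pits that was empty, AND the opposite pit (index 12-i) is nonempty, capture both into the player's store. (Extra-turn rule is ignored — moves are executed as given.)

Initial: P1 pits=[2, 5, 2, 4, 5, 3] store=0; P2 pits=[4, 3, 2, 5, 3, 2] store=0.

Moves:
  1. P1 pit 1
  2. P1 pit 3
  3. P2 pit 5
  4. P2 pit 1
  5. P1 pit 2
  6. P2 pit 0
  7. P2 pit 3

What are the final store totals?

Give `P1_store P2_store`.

Move 1: P1 pit1 -> P1=[2,0,3,5,6,4](1) P2=[4,3,2,5,3,2](0)
Move 2: P1 pit3 -> P1=[2,0,3,0,7,5](2) P2=[5,4,2,5,3,2](0)
Move 3: P2 pit5 -> P1=[3,0,3,0,7,5](2) P2=[5,4,2,5,3,0](1)
Move 4: P2 pit1 -> P1=[0,0,3,0,7,5](2) P2=[5,0,3,6,4,0](5)
Move 5: P1 pit2 -> P1=[0,0,0,1,8,6](2) P2=[5,0,3,6,4,0](5)
Move 6: P2 pit0 -> P1=[0,0,0,1,8,6](2) P2=[0,1,4,7,5,1](5)
Move 7: P2 pit3 -> P1=[1,1,1,2,8,6](2) P2=[0,1,4,0,6,2](6)

Answer: 2 6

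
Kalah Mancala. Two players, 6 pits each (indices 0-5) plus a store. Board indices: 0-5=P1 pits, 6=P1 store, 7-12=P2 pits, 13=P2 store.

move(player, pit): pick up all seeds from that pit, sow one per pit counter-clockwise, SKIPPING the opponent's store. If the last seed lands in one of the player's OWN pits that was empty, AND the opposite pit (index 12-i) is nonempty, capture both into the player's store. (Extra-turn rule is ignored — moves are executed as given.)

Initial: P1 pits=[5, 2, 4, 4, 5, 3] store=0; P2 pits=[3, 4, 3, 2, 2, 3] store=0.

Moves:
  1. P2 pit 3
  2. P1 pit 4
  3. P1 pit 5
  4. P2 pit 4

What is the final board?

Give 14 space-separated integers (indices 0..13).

Move 1: P2 pit3 -> P1=[5,2,4,4,5,3](0) P2=[3,4,3,0,3,4](0)
Move 2: P1 pit4 -> P1=[5,2,4,4,0,4](1) P2=[4,5,4,0,3,4](0)
Move 3: P1 pit5 -> P1=[5,2,4,4,0,0](2) P2=[5,6,5,0,3,4](0)
Move 4: P2 pit4 -> P1=[6,2,4,4,0,0](2) P2=[5,6,5,0,0,5](1)

Answer: 6 2 4 4 0 0 2 5 6 5 0 0 5 1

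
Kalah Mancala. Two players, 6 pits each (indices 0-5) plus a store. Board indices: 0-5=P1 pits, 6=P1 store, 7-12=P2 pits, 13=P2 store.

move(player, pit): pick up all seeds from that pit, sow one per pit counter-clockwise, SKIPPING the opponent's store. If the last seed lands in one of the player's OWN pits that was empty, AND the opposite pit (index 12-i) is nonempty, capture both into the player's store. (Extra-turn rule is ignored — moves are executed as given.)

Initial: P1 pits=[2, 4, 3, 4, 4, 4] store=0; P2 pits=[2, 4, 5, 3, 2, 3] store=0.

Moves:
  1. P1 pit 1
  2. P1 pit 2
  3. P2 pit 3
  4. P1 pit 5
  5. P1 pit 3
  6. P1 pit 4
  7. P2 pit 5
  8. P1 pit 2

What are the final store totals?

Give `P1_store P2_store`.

Move 1: P1 pit1 -> P1=[2,0,4,5,5,5](0) P2=[2,4,5,3,2,3](0)
Move 2: P1 pit2 -> P1=[2,0,0,6,6,6](1) P2=[2,4,5,3,2,3](0)
Move 3: P2 pit3 -> P1=[2,0,0,6,6,6](1) P2=[2,4,5,0,3,4](1)
Move 4: P1 pit5 -> P1=[2,0,0,6,6,0](2) P2=[3,5,6,1,4,4](1)
Move 5: P1 pit3 -> P1=[2,0,0,0,7,1](3) P2=[4,6,7,1,4,4](1)
Move 6: P1 pit4 -> P1=[2,0,0,0,0,2](4) P2=[5,7,8,2,5,4](1)
Move 7: P2 pit5 -> P1=[3,1,1,0,0,2](4) P2=[5,7,8,2,5,0](2)
Move 8: P1 pit2 -> P1=[3,1,0,0,0,2](13) P2=[5,7,0,2,5,0](2)

Answer: 13 2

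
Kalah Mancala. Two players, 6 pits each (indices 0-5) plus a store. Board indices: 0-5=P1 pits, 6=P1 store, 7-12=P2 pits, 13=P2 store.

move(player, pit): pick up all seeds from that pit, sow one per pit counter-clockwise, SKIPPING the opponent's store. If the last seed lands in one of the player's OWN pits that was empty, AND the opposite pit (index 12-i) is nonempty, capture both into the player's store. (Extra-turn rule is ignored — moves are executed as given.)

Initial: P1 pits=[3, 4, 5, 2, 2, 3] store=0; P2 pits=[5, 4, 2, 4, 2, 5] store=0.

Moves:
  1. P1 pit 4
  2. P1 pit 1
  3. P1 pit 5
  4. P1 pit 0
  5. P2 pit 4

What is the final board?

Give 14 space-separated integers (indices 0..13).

Move 1: P1 pit4 -> P1=[3,4,5,2,0,4](1) P2=[5,4,2,4,2,5](0)
Move 2: P1 pit1 -> P1=[3,0,6,3,1,5](1) P2=[5,4,2,4,2,5](0)
Move 3: P1 pit5 -> P1=[3,0,6,3,1,0](2) P2=[6,5,3,5,2,5](0)
Move 4: P1 pit0 -> P1=[0,1,7,4,1,0](2) P2=[6,5,3,5,2,5](0)
Move 5: P2 pit4 -> P1=[0,1,7,4,1,0](2) P2=[6,5,3,5,0,6](1)

Answer: 0 1 7 4 1 0 2 6 5 3 5 0 6 1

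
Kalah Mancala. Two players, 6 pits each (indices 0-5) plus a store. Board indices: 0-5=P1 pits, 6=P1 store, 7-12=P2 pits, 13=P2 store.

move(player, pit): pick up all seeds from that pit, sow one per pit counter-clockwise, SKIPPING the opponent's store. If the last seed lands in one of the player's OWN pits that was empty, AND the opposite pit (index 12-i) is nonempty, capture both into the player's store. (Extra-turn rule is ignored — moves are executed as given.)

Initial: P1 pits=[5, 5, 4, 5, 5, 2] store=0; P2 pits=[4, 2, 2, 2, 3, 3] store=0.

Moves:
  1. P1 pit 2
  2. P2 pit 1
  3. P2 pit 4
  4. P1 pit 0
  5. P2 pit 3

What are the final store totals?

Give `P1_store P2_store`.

Move 1: P1 pit2 -> P1=[5,5,0,6,6,3](1) P2=[4,2,2,2,3,3](0)
Move 2: P2 pit1 -> P1=[5,5,0,6,6,3](1) P2=[4,0,3,3,3,3](0)
Move 3: P2 pit4 -> P1=[6,5,0,6,6,3](1) P2=[4,0,3,3,0,4](1)
Move 4: P1 pit0 -> P1=[0,6,1,7,7,4](2) P2=[4,0,3,3,0,4](1)
Move 5: P2 pit3 -> P1=[0,6,1,7,7,4](2) P2=[4,0,3,0,1,5](2)

Answer: 2 2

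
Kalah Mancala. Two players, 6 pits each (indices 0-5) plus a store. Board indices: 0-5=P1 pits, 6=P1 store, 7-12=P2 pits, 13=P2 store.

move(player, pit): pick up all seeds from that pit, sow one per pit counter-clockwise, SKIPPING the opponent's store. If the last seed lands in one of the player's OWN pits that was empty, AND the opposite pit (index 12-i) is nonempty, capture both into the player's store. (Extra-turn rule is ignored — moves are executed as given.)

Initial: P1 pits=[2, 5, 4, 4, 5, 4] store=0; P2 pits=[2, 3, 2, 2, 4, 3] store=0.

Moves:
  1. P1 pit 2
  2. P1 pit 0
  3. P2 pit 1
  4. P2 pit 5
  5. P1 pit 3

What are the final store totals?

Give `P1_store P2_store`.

Move 1: P1 pit2 -> P1=[2,5,0,5,6,5](1) P2=[2,3,2,2,4,3](0)
Move 2: P1 pit0 -> P1=[0,6,0,5,6,5](4) P2=[2,3,2,0,4,3](0)
Move 3: P2 pit1 -> P1=[0,6,0,5,6,5](4) P2=[2,0,3,1,5,3](0)
Move 4: P2 pit5 -> P1=[1,7,0,5,6,5](4) P2=[2,0,3,1,5,0](1)
Move 5: P1 pit3 -> P1=[1,7,0,0,7,6](5) P2=[3,1,3,1,5,0](1)

Answer: 5 1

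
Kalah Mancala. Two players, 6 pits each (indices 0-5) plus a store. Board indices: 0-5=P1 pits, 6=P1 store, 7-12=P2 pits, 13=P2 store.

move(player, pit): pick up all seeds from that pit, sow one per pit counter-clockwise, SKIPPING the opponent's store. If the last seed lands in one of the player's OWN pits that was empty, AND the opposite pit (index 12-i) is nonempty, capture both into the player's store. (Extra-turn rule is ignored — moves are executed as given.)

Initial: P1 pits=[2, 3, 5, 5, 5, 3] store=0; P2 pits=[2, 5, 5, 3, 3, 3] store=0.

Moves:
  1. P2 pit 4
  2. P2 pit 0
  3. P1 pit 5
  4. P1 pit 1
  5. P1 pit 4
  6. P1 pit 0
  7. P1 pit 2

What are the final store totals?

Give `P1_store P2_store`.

Move 1: P2 pit4 -> P1=[3,3,5,5,5,3](0) P2=[2,5,5,3,0,4](1)
Move 2: P2 pit0 -> P1=[3,3,5,5,5,3](0) P2=[0,6,6,3,0,4](1)
Move 3: P1 pit5 -> P1=[3,3,5,5,5,0](1) P2=[1,7,6,3,0,4](1)
Move 4: P1 pit1 -> P1=[3,0,6,6,6,0](1) P2=[1,7,6,3,0,4](1)
Move 5: P1 pit4 -> P1=[3,0,6,6,0,1](2) P2=[2,8,7,4,0,4](1)
Move 6: P1 pit0 -> P1=[0,1,7,7,0,1](2) P2=[2,8,7,4,0,4](1)
Move 7: P1 pit2 -> P1=[0,1,0,8,1,2](3) P2=[3,9,8,4,0,4](1)

Answer: 3 1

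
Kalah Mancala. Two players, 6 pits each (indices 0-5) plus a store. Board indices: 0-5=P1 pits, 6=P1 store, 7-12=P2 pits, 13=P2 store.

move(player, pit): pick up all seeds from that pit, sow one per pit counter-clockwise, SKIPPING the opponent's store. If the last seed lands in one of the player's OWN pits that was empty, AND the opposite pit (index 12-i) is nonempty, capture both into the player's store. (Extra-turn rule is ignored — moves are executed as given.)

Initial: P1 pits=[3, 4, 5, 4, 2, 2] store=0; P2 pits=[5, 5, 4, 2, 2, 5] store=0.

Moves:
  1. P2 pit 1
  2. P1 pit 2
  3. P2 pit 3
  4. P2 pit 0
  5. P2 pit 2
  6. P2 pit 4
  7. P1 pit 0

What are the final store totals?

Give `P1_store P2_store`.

Move 1: P2 pit1 -> P1=[3,4,5,4,2,2](0) P2=[5,0,5,3,3,6](1)
Move 2: P1 pit2 -> P1=[3,4,0,5,3,3](1) P2=[6,0,5,3,3,6](1)
Move 3: P2 pit3 -> P1=[3,4,0,5,3,3](1) P2=[6,0,5,0,4,7](2)
Move 4: P2 pit0 -> P1=[3,4,0,5,3,3](1) P2=[0,1,6,1,5,8](3)
Move 5: P2 pit2 -> P1=[4,5,0,5,3,3](1) P2=[0,1,0,2,6,9](4)
Move 6: P2 pit4 -> P1=[5,6,1,6,3,3](1) P2=[0,1,0,2,0,10](5)
Move 7: P1 pit0 -> P1=[0,7,2,7,4,4](1) P2=[0,1,0,2,0,10](5)

Answer: 1 5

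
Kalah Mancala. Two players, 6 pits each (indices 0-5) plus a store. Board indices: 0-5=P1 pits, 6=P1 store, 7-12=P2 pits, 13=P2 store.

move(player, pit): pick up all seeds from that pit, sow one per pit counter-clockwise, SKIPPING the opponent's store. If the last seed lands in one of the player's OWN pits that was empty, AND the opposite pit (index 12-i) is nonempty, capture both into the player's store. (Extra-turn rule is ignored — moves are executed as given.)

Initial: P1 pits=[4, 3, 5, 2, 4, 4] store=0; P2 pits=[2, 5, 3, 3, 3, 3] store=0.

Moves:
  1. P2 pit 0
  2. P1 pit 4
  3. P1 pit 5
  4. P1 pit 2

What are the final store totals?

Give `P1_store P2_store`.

Move 1: P2 pit0 -> P1=[4,3,5,2,4,4](0) P2=[0,6,4,3,3,3](0)
Move 2: P1 pit4 -> P1=[4,3,5,2,0,5](1) P2=[1,7,4,3,3,3](0)
Move 3: P1 pit5 -> P1=[4,3,5,2,0,0](2) P2=[2,8,5,4,3,3](0)
Move 4: P1 pit2 -> P1=[4,3,0,3,1,1](3) P2=[3,8,5,4,3,3](0)

Answer: 3 0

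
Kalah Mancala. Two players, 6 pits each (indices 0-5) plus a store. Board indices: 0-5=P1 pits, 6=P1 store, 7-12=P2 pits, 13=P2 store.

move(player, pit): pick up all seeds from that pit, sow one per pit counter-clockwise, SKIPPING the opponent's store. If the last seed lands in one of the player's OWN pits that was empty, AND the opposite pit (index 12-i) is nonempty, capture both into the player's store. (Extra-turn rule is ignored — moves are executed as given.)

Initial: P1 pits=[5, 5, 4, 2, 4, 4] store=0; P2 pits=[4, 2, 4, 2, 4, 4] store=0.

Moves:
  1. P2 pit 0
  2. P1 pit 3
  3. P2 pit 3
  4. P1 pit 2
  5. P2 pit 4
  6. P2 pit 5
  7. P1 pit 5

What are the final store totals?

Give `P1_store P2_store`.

Move 1: P2 pit0 -> P1=[5,5,4,2,4,4](0) P2=[0,3,5,3,5,4](0)
Move 2: P1 pit3 -> P1=[5,5,4,0,5,5](0) P2=[0,3,5,3,5,4](0)
Move 3: P2 pit3 -> P1=[5,5,4,0,5,5](0) P2=[0,3,5,0,6,5](1)
Move 4: P1 pit2 -> P1=[5,5,0,1,6,6](1) P2=[0,3,5,0,6,5](1)
Move 5: P2 pit4 -> P1=[6,6,1,2,6,6](1) P2=[0,3,5,0,0,6](2)
Move 6: P2 pit5 -> P1=[7,7,2,3,7,6](1) P2=[0,3,5,0,0,0](3)
Move 7: P1 pit5 -> P1=[7,7,2,3,7,0](2) P2=[1,4,6,1,1,0](3)

Answer: 2 3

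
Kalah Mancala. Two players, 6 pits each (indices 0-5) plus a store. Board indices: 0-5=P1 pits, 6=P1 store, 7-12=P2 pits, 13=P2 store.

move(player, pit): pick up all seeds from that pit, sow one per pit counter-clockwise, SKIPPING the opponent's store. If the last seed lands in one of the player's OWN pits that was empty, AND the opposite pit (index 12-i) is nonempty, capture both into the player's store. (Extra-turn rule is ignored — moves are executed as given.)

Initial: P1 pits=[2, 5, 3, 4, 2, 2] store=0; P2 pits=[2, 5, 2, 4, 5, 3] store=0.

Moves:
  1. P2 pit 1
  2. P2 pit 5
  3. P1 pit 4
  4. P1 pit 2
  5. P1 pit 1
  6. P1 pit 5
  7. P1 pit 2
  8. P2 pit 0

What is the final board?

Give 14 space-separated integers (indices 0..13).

Answer: 3 0 0 7 2 0 4 0 2 5 7 7 0 2

Derivation:
Move 1: P2 pit1 -> P1=[2,5,3,4,2,2](0) P2=[2,0,3,5,6,4](1)
Move 2: P2 pit5 -> P1=[3,6,4,4,2,2](0) P2=[2,0,3,5,6,0](2)
Move 3: P1 pit4 -> P1=[3,6,4,4,0,3](1) P2=[2,0,3,5,6,0](2)
Move 4: P1 pit2 -> P1=[3,6,0,5,1,4](2) P2=[2,0,3,5,6,0](2)
Move 5: P1 pit1 -> P1=[3,0,1,6,2,5](3) P2=[3,0,3,5,6,0](2)
Move 6: P1 pit5 -> P1=[3,0,1,6,2,0](4) P2=[4,1,4,6,6,0](2)
Move 7: P1 pit2 -> P1=[3,0,0,7,2,0](4) P2=[4,1,4,6,6,0](2)
Move 8: P2 pit0 -> P1=[3,0,0,7,2,0](4) P2=[0,2,5,7,7,0](2)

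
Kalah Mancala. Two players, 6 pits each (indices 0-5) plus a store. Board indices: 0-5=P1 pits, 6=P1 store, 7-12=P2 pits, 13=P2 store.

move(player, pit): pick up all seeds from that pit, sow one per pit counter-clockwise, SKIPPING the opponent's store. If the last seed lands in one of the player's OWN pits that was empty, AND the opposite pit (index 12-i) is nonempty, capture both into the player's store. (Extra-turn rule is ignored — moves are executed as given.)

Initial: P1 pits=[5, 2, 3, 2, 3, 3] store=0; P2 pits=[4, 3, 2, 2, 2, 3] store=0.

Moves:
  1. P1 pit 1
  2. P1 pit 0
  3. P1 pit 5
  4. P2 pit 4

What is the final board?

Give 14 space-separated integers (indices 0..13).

Answer: 0 1 5 4 4 0 1 5 4 3 2 0 4 1

Derivation:
Move 1: P1 pit1 -> P1=[5,0,4,3,3,3](0) P2=[4,3,2,2,2,3](0)
Move 2: P1 pit0 -> P1=[0,1,5,4,4,4](0) P2=[4,3,2,2,2,3](0)
Move 3: P1 pit5 -> P1=[0,1,5,4,4,0](1) P2=[5,4,3,2,2,3](0)
Move 4: P2 pit4 -> P1=[0,1,5,4,4,0](1) P2=[5,4,3,2,0,4](1)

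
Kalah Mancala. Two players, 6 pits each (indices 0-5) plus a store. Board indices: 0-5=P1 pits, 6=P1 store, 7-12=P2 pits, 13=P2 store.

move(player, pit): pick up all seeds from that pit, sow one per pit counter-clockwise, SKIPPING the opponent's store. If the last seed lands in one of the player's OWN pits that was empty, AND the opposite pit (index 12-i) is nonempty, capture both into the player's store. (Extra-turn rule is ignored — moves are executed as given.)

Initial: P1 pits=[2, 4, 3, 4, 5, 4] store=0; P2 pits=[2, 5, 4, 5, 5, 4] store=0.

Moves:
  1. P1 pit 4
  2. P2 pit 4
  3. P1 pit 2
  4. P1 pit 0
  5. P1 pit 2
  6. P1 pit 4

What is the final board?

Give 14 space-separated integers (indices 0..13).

Move 1: P1 pit4 -> P1=[2,4,3,4,0,5](1) P2=[3,6,5,5,5,4](0)
Move 2: P2 pit4 -> P1=[3,5,4,4,0,5](1) P2=[3,6,5,5,0,5](1)
Move 3: P1 pit2 -> P1=[3,5,0,5,1,6](2) P2=[3,6,5,5,0,5](1)
Move 4: P1 pit0 -> P1=[0,6,1,6,1,6](2) P2=[3,6,5,5,0,5](1)
Move 5: P1 pit2 -> P1=[0,6,0,7,1,6](2) P2=[3,6,5,5,0,5](1)
Move 6: P1 pit4 -> P1=[0,6,0,7,0,7](2) P2=[3,6,5,5,0,5](1)

Answer: 0 6 0 7 0 7 2 3 6 5 5 0 5 1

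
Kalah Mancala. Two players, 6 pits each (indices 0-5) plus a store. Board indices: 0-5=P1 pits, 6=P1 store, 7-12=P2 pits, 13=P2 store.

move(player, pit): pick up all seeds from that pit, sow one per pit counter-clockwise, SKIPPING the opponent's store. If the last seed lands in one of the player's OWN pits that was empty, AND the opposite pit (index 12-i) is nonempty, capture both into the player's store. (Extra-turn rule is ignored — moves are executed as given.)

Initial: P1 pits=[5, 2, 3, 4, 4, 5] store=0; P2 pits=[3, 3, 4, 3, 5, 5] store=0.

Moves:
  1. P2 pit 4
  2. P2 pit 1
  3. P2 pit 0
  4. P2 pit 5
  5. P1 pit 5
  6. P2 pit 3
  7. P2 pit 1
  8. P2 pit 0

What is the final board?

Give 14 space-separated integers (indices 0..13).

Move 1: P2 pit4 -> P1=[6,3,4,4,4,5](0) P2=[3,3,4,3,0,6](1)
Move 2: P2 pit1 -> P1=[6,0,4,4,4,5](0) P2=[3,0,5,4,0,6](5)
Move 3: P2 pit0 -> P1=[6,0,4,4,4,5](0) P2=[0,1,6,5,0,6](5)
Move 4: P2 pit5 -> P1=[7,1,5,5,5,5](0) P2=[0,1,6,5,0,0](6)
Move 5: P1 pit5 -> P1=[7,1,5,5,5,0](1) P2=[1,2,7,6,0,0](6)
Move 6: P2 pit3 -> P1=[8,2,6,5,5,0](1) P2=[1,2,7,0,1,1](7)
Move 7: P2 pit1 -> P1=[8,2,0,5,5,0](1) P2=[1,0,8,0,1,1](14)
Move 8: P2 pit0 -> P1=[8,2,0,5,0,0](1) P2=[0,0,8,0,1,1](20)

Answer: 8 2 0 5 0 0 1 0 0 8 0 1 1 20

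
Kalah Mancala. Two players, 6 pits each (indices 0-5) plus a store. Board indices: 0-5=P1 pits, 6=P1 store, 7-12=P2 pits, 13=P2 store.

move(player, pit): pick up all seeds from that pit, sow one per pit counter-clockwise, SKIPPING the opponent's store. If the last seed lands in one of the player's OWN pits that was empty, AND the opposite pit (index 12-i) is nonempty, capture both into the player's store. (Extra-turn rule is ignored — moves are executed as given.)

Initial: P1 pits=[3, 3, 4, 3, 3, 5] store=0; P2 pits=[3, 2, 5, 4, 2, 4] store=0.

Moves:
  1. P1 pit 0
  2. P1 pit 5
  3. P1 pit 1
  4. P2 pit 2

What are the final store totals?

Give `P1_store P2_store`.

Move 1: P1 pit0 -> P1=[0,4,5,4,3,5](0) P2=[3,2,5,4,2,4](0)
Move 2: P1 pit5 -> P1=[0,4,5,4,3,0](1) P2=[4,3,6,5,2,4](0)
Move 3: P1 pit1 -> P1=[0,0,6,5,4,0](6) P2=[0,3,6,5,2,4](0)
Move 4: P2 pit2 -> P1=[1,1,6,5,4,0](6) P2=[0,3,0,6,3,5](1)

Answer: 6 1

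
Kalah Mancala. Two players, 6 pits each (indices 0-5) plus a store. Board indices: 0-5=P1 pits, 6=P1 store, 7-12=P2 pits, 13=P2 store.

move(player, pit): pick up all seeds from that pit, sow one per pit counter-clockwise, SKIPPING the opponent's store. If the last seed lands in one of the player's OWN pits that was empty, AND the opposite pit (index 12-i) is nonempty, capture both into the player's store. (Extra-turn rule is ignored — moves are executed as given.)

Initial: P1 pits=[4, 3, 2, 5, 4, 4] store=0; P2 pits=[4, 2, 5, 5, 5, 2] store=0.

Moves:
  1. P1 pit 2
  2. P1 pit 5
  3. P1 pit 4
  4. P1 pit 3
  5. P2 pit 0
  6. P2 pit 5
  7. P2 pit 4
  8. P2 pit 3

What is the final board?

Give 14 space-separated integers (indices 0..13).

Answer: 8 6 2 1 1 2 3 0 6 9 0 1 2 4

Derivation:
Move 1: P1 pit2 -> P1=[4,3,0,6,5,4](0) P2=[4,2,5,5,5,2](0)
Move 2: P1 pit5 -> P1=[4,3,0,6,5,0](1) P2=[5,3,6,5,5,2](0)
Move 3: P1 pit4 -> P1=[4,3,0,6,0,1](2) P2=[6,4,7,5,5,2](0)
Move 4: P1 pit3 -> P1=[4,3,0,0,1,2](3) P2=[7,5,8,5,5,2](0)
Move 5: P2 pit0 -> P1=[5,3,0,0,1,2](3) P2=[0,6,9,6,6,3](1)
Move 6: P2 pit5 -> P1=[6,4,0,0,1,2](3) P2=[0,6,9,6,6,0](2)
Move 7: P2 pit4 -> P1=[7,5,1,1,1,2](3) P2=[0,6,9,6,0,1](3)
Move 8: P2 pit3 -> P1=[8,6,2,1,1,2](3) P2=[0,6,9,0,1,2](4)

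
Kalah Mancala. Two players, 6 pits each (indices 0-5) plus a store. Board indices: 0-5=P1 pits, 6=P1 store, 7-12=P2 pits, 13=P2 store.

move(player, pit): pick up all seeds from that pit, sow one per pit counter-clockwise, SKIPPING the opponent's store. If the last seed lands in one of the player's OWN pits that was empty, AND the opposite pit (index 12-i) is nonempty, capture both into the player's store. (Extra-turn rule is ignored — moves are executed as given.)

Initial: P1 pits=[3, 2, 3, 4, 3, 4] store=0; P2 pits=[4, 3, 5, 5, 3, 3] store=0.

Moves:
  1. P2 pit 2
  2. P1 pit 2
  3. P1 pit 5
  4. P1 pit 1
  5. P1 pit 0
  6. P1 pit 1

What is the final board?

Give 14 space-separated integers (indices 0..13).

Answer: 0 0 3 7 5 0 1 5 4 1 7 4 4 1

Derivation:
Move 1: P2 pit2 -> P1=[4,2,3,4,3,4](0) P2=[4,3,0,6,4,4](1)
Move 2: P1 pit2 -> P1=[4,2,0,5,4,5](0) P2=[4,3,0,6,4,4](1)
Move 3: P1 pit5 -> P1=[4,2,0,5,4,0](1) P2=[5,4,1,7,4,4](1)
Move 4: P1 pit1 -> P1=[4,0,1,6,4,0](1) P2=[5,4,1,7,4,4](1)
Move 5: P1 pit0 -> P1=[0,1,2,7,5,0](1) P2=[5,4,1,7,4,4](1)
Move 6: P1 pit1 -> P1=[0,0,3,7,5,0](1) P2=[5,4,1,7,4,4](1)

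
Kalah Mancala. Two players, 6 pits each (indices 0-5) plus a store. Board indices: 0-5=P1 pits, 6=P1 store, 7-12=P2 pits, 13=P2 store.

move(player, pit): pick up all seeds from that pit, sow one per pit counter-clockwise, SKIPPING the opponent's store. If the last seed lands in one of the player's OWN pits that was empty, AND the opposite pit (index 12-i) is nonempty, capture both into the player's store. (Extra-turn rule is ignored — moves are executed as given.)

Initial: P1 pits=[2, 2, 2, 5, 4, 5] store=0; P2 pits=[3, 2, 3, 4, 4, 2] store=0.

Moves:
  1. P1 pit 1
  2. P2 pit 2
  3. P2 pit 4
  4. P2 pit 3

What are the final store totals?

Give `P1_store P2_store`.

Move 1: P1 pit1 -> P1=[2,0,3,6,4,5](0) P2=[3,2,3,4,4,2](0)
Move 2: P2 pit2 -> P1=[2,0,3,6,4,5](0) P2=[3,2,0,5,5,3](0)
Move 3: P2 pit4 -> P1=[3,1,4,6,4,5](0) P2=[3,2,0,5,0,4](1)
Move 4: P2 pit3 -> P1=[4,2,4,6,4,5](0) P2=[3,2,0,0,1,5](2)

Answer: 0 2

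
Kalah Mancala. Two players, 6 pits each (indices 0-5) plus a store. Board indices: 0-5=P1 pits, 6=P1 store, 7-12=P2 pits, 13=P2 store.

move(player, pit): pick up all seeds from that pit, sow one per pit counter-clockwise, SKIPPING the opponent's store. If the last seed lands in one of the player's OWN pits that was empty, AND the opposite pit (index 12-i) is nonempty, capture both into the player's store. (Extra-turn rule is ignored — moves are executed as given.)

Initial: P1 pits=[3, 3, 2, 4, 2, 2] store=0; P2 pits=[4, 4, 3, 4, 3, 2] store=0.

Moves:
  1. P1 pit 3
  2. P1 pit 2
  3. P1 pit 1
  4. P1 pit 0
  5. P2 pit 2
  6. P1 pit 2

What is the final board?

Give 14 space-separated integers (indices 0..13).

Answer: 0 1 0 4 6 3 1 5 4 0 5 4 3 0

Derivation:
Move 1: P1 pit3 -> P1=[3,3,2,0,3,3](1) P2=[5,4,3,4,3,2](0)
Move 2: P1 pit2 -> P1=[3,3,0,1,4,3](1) P2=[5,4,3,4,3,2](0)
Move 3: P1 pit1 -> P1=[3,0,1,2,5,3](1) P2=[5,4,3,4,3,2](0)
Move 4: P1 pit0 -> P1=[0,1,2,3,5,3](1) P2=[5,4,3,4,3,2](0)
Move 5: P2 pit2 -> P1=[0,1,2,3,5,3](1) P2=[5,4,0,5,4,3](0)
Move 6: P1 pit2 -> P1=[0,1,0,4,6,3](1) P2=[5,4,0,5,4,3](0)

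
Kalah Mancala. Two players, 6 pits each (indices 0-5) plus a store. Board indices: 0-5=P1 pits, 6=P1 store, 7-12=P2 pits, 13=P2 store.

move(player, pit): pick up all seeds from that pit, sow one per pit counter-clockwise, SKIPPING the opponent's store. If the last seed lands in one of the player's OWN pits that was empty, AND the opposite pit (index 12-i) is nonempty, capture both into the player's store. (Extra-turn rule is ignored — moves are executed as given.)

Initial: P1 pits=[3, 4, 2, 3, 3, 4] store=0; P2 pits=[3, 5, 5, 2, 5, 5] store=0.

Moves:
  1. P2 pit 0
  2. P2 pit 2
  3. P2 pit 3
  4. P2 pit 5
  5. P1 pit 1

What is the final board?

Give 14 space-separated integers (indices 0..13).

Move 1: P2 pit0 -> P1=[3,4,2,3,3,4](0) P2=[0,6,6,3,5,5](0)
Move 2: P2 pit2 -> P1=[4,5,2,3,3,4](0) P2=[0,6,0,4,6,6](1)
Move 3: P2 pit3 -> P1=[5,5,2,3,3,4](0) P2=[0,6,0,0,7,7](2)
Move 4: P2 pit5 -> P1=[6,6,3,4,4,5](0) P2=[0,6,0,0,7,0](3)
Move 5: P1 pit1 -> P1=[6,0,4,5,5,6](1) P2=[1,6,0,0,7,0](3)

Answer: 6 0 4 5 5 6 1 1 6 0 0 7 0 3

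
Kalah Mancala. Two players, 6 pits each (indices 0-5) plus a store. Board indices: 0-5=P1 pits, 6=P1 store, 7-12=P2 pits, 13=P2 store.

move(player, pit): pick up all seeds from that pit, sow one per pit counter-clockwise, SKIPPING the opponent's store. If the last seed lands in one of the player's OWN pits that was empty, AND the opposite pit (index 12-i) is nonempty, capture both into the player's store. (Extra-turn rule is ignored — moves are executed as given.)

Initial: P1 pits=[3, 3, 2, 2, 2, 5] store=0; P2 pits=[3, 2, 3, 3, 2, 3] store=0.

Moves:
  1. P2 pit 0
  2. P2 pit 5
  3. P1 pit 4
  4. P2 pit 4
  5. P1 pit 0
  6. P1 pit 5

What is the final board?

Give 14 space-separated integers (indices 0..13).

Answer: 0 5 3 3 0 0 6 1 1 5 5 1 1 2

Derivation:
Move 1: P2 pit0 -> P1=[3,3,2,2,2,5](0) P2=[0,3,4,4,2,3](0)
Move 2: P2 pit5 -> P1=[4,4,2,2,2,5](0) P2=[0,3,4,4,2,0](1)
Move 3: P1 pit4 -> P1=[4,4,2,2,0,6](1) P2=[0,3,4,4,2,0](1)
Move 4: P2 pit4 -> P1=[4,4,2,2,0,6](1) P2=[0,3,4,4,0,1](2)
Move 5: P1 pit0 -> P1=[0,5,3,3,0,6](5) P2=[0,0,4,4,0,1](2)
Move 6: P1 pit5 -> P1=[0,5,3,3,0,0](6) P2=[1,1,5,5,1,1](2)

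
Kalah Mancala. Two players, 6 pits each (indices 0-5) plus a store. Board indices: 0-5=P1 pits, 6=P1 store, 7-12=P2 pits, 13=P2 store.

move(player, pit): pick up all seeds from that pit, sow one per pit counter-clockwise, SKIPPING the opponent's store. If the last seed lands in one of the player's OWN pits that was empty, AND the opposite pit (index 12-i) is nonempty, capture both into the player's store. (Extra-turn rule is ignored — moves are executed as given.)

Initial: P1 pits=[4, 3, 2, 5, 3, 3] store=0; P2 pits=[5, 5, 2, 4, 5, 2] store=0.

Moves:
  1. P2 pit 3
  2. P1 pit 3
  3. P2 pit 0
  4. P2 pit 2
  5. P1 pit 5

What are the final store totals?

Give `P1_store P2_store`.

Move 1: P2 pit3 -> P1=[5,3,2,5,3,3](0) P2=[5,5,2,0,6,3](1)
Move 2: P1 pit3 -> P1=[5,3,2,0,4,4](1) P2=[6,6,2,0,6,3](1)
Move 3: P2 pit0 -> P1=[5,3,2,0,4,4](1) P2=[0,7,3,1,7,4](2)
Move 4: P2 pit2 -> P1=[5,3,2,0,4,4](1) P2=[0,7,0,2,8,5](2)
Move 5: P1 pit5 -> P1=[5,3,2,0,4,0](2) P2=[1,8,1,2,8,5](2)

Answer: 2 2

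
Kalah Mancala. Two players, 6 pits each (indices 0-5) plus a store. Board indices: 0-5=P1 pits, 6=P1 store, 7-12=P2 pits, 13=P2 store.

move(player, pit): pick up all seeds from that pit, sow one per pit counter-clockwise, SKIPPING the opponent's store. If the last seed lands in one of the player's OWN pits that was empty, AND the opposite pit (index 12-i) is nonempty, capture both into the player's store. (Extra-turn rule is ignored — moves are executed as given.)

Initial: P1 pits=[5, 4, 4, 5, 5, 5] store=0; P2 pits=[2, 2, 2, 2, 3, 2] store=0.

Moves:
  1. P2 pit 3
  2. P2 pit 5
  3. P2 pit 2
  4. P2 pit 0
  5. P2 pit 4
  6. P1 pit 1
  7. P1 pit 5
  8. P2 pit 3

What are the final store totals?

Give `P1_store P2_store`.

Move 1: P2 pit3 -> P1=[5,4,4,5,5,5](0) P2=[2,2,2,0,4,3](0)
Move 2: P2 pit5 -> P1=[6,5,4,5,5,5](0) P2=[2,2,2,0,4,0](1)
Move 3: P2 pit2 -> P1=[6,5,4,5,5,5](0) P2=[2,2,0,1,5,0](1)
Move 4: P2 pit0 -> P1=[6,5,4,0,5,5](0) P2=[0,3,0,1,5,0](7)
Move 5: P2 pit4 -> P1=[7,6,5,0,5,5](0) P2=[0,3,0,1,0,1](8)
Move 6: P1 pit1 -> P1=[7,0,6,1,6,6](1) P2=[1,3,0,1,0,1](8)
Move 7: P1 pit5 -> P1=[7,0,6,1,6,0](2) P2=[2,4,1,2,1,1](8)
Move 8: P2 pit3 -> P1=[7,0,6,1,6,0](2) P2=[2,4,1,0,2,2](8)

Answer: 2 8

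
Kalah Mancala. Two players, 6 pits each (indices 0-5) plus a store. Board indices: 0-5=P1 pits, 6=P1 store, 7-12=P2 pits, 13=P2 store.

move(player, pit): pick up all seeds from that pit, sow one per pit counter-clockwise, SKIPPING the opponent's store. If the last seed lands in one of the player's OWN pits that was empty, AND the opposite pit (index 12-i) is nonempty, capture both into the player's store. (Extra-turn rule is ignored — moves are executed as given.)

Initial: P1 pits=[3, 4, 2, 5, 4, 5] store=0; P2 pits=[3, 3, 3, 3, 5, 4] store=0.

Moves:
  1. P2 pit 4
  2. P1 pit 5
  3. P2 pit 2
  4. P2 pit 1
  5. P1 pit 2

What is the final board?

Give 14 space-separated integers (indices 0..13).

Move 1: P2 pit4 -> P1=[4,5,3,5,4,5](0) P2=[3,3,3,3,0,5](1)
Move 2: P1 pit5 -> P1=[4,5,3,5,4,0](1) P2=[4,4,4,4,0,5](1)
Move 3: P2 pit2 -> P1=[4,5,3,5,4,0](1) P2=[4,4,0,5,1,6](2)
Move 4: P2 pit1 -> P1=[4,5,3,5,4,0](1) P2=[4,0,1,6,2,7](2)
Move 5: P1 pit2 -> P1=[4,5,0,6,5,0](6) P2=[0,0,1,6,2,7](2)

Answer: 4 5 0 6 5 0 6 0 0 1 6 2 7 2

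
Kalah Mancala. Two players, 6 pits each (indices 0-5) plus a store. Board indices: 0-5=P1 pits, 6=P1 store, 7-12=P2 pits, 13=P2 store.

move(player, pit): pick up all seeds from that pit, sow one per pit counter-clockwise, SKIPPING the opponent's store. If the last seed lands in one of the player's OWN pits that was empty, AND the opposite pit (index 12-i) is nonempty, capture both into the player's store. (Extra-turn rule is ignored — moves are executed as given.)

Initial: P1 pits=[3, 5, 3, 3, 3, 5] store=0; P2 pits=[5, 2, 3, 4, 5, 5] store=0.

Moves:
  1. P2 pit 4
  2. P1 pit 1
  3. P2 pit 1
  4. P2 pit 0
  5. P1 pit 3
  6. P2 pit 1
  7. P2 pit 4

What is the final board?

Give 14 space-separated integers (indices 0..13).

Answer: 4 0 5 0 5 7 2 1 0 6 6 0 8 2

Derivation:
Move 1: P2 pit4 -> P1=[4,6,4,3,3,5](0) P2=[5,2,3,4,0,6](1)
Move 2: P1 pit1 -> P1=[4,0,5,4,4,6](1) P2=[6,2,3,4,0,6](1)
Move 3: P2 pit1 -> P1=[4,0,5,4,4,6](1) P2=[6,0,4,5,0,6](1)
Move 4: P2 pit0 -> P1=[4,0,5,4,4,6](1) P2=[0,1,5,6,1,7](2)
Move 5: P1 pit3 -> P1=[4,0,5,0,5,7](2) P2=[1,1,5,6,1,7](2)
Move 6: P2 pit1 -> P1=[4,0,5,0,5,7](2) P2=[1,0,6,6,1,7](2)
Move 7: P2 pit4 -> P1=[4,0,5,0,5,7](2) P2=[1,0,6,6,0,8](2)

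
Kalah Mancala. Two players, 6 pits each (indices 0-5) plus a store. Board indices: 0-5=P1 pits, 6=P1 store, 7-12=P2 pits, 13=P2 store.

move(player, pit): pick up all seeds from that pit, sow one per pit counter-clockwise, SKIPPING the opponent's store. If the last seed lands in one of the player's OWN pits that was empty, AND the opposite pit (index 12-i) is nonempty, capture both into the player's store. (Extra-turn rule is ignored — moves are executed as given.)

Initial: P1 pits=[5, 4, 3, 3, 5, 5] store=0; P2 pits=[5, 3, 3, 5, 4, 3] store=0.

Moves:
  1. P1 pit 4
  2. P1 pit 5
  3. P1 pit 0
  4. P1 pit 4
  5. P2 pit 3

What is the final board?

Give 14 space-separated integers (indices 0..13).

Answer: 1 6 5 4 0 1 10 0 5 5 0 6 4 1

Derivation:
Move 1: P1 pit4 -> P1=[5,4,3,3,0,6](1) P2=[6,4,4,5,4,3](0)
Move 2: P1 pit5 -> P1=[5,4,3,3,0,0](2) P2=[7,5,5,6,5,3](0)
Move 3: P1 pit0 -> P1=[0,5,4,4,1,0](10) P2=[0,5,5,6,5,3](0)
Move 4: P1 pit4 -> P1=[0,5,4,4,0,1](10) P2=[0,5,5,6,5,3](0)
Move 5: P2 pit3 -> P1=[1,6,5,4,0,1](10) P2=[0,5,5,0,6,4](1)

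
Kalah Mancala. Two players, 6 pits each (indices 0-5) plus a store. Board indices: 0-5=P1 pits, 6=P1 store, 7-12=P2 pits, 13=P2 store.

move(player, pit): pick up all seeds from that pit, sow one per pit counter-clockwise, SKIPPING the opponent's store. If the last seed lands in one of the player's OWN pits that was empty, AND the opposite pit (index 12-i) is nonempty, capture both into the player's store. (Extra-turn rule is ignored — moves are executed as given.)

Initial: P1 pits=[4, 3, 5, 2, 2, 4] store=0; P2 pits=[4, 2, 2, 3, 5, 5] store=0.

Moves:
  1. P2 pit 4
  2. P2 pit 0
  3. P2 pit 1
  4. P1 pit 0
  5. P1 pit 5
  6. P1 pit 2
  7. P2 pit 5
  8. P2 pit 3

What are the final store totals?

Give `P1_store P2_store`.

Answer: 2 8

Derivation:
Move 1: P2 pit4 -> P1=[5,4,6,2,2,4](0) P2=[4,2,2,3,0,6](1)
Move 2: P2 pit0 -> P1=[5,0,6,2,2,4](0) P2=[0,3,3,4,0,6](6)
Move 3: P2 pit1 -> P1=[5,0,6,2,2,4](0) P2=[0,0,4,5,1,6](6)
Move 4: P1 pit0 -> P1=[0,1,7,3,3,5](0) P2=[0,0,4,5,1,6](6)
Move 5: P1 pit5 -> P1=[0,1,7,3,3,0](1) P2=[1,1,5,6,1,6](6)
Move 6: P1 pit2 -> P1=[0,1,0,4,4,1](2) P2=[2,2,6,6,1,6](6)
Move 7: P2 pit5 -> P1=[1,2,1,5,5,1](2) P2=[2,2,6,6,1,0](7)
Move 8: P2 pit3 -> P1=[2,3,2,5,5,1](2) P2=[2,2,6,0,2,1](8)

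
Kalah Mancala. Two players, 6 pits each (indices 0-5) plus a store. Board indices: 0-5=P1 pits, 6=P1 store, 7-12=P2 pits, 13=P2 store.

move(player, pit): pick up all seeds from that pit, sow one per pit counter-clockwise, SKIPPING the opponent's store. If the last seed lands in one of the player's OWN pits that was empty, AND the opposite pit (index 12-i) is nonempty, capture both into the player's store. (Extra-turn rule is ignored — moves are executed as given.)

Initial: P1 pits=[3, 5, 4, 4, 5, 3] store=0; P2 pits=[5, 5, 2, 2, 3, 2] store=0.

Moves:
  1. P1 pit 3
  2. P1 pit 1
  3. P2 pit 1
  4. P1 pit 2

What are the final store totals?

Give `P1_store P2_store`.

Answer: 3 1

Derivation:
Move 1: P1 pit3 -> P1=[3,5,4,0,6,4](1) P2=[6,5,2,2,3,2](0)
Move 2: P1 pit1 -> P1=[3,0,5,1,7,5](2) P2=[6,5,2,2,3,2](0)
Move 3: P2 pit1 -> P1=[3,0,5,1,7,5](2) P2=[6,0,3,3,4,3](1)
Move 4: P1 pit2 -> P1=[3,0,0,2,8,6](3) P2=[7,0,3,3,4,3](1)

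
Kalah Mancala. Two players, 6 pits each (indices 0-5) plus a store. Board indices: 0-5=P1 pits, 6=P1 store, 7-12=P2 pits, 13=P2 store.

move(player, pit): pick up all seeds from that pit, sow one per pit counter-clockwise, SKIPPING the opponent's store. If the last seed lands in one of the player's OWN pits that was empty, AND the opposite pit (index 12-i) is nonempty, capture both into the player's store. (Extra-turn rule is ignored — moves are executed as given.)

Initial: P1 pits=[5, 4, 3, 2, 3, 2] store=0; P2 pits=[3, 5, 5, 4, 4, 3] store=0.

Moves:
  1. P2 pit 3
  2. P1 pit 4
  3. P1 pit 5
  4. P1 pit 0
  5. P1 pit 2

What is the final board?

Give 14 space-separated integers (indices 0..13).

Move 1: P2 pit3 -> P1=[6,4,3,2,3,2](0) P2=[3,5,5,0,5,4](1)
Move 2: P1 pit4 -> P1=[6,4,3,2,0,3](1) P2=[4,5,5,0,5,4](1)
Move 3: P1 pit5 -> P1=[6,4,3,2,0,0](2) P2=[5,6,5,0,5,4](1)
Move 4: P1 pit0 -> P1=[0,5,4,3,1,1](3) P2=[5,6,5,0,5,4](1)
Move 5: P1 pit2 -> P1=[0,5,0,4,2,2](4) P2=[5,6,5,0,5,4](1)

Answer: 0 5 0 4 2 2 4 5 6 5 0 5 4 1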